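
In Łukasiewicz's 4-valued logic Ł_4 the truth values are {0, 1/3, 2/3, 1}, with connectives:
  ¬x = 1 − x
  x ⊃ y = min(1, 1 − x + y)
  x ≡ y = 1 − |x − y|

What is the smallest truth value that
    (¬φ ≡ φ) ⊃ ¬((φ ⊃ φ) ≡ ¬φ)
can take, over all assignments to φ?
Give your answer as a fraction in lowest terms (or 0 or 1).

Take φ = 1/3:
¬φ = ¬1/3 = 2/3
¬φ ≡ φ = 2/3 ≡ 1/3 = 2/3
φ ⊃ φ = 1/3 ⊃ 1/3 = 1
¬φ = ¬1/3 = 2/3
(φ ⊃ φ) ≡ ¬φ = 1 ≡ 2/3 = 2/3
¬((φ ⊃ φ) ≡ ¬φ) = ¬2/3 = 1/3
(¬φ ≡ φ) ⊃ ¬((φ ⊃ φ) ≡ ¬φ) = 2/3 ⊃ 1/3 = 2/3
No assignment yields a value below 2/3, so this is the minimum.

2/3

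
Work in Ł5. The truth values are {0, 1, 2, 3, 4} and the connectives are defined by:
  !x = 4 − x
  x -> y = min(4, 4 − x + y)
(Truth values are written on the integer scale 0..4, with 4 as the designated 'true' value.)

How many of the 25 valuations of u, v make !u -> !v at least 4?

value 4: 15 assignments (counts)
value 3: 4 assignments
value 2: 3 assignments
value 1: 2 assignments
value 0: 1 assignment
So 15 of the 25 assignments meet the threshold.

15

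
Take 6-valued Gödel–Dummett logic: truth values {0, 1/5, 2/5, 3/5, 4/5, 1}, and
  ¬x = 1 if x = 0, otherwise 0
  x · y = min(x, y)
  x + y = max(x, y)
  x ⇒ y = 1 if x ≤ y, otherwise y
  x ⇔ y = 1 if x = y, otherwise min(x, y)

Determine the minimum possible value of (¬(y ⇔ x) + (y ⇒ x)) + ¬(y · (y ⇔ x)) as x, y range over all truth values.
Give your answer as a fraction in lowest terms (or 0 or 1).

Take x = 1/5, y = 2/5:
y ⇔ x = 2/5 ⇔ 1/5 = 1/5
¬(y ⇔ x) = ¬1/5 = 0
y ⇒ x = 2/5 ⇒ 1/5 = 1/5
¬(y ⇔ x) + (y ⇒ x) = 0 + 1/5 = 1/5
y ⇔ x = 2/5 ⇔ 1/5 = 1/5
y · (y ⇔ x) = 2/5 · 1/5 = 1/5
¬(y · (y ⇔ x)) = ¬1/5 = 0
(¬(y ⇔ x) + (y ⇒ x)) + ¬(y · (y ⇔ x)) = 1/5 + 0 = 1/5
No assignment yields a value below 1/5, so this is the minimum.

1/5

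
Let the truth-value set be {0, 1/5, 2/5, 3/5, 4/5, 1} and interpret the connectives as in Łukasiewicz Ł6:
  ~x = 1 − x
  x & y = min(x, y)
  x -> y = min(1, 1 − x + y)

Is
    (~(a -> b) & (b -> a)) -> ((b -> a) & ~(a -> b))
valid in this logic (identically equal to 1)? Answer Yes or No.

At a = 1/5, b = 3/5, for instance:
a -> b = 1/5 -> 3/5 = 1
~(a -> b) = ~1 = 0
b -> a = 3/5 -> 1/5 = 3/5
~(a -> b) & (b -> a) = 0 & 3/5 = 0
(b -> a) & ~(a -> b) = 3/5 & 0 = 0
(~(a -> b) & (b -> a)) -> ((b -> a) & ~(a -> b)) = 0 -> 0 = 1
and checking the remaining 35 assignments likewise gives ≥ 1 in every case.

Yes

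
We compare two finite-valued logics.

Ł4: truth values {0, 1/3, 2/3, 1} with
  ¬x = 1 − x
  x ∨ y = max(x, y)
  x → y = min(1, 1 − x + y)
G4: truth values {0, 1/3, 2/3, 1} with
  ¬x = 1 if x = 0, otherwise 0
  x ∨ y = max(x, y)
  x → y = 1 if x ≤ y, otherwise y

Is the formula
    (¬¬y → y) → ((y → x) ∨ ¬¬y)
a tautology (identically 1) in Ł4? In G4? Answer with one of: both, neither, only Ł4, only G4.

In Ł4: at x = 0, y = 1/3 the value is 2/3 — not a tautology.
In G4: every assignment gives 1 — tautology.

only G4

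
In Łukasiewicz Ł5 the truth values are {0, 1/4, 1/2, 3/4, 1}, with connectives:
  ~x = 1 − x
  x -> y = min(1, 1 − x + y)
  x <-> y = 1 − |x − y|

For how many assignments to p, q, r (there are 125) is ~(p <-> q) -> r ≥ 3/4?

value 1: 85 assignments (counts)
value 3/4: 20 assignments (counts)
value 1/2: 12 assignments
value 1/4: 6 assignments
value 0: 2 assignments
So 105 of the 125 assignments meet the threshold.

105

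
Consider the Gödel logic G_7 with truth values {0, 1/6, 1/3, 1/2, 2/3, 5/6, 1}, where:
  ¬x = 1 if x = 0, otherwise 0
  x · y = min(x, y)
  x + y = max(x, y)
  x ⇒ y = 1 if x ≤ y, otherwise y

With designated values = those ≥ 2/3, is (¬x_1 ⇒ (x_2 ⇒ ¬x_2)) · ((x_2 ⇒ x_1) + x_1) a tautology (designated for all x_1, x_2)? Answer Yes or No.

Counterexample: take x_1 = 0, x_2 = 1/6.
¬x_1 = ¬0 = 1
¬x_2 = ¬1/6 = 0
x_2 ⇒ ¬x_2 = 1/6 ⇒ 0 = 0
¬x_1 ⇒ (x_2 ⇒ ¬x_2) = 1 ⇒ 0 = 0
x_2 ⇒ x_1 = 1/6 ⇒ 0 = 0
(x_2 ⇒ x_1) + x_1 = 0 + 0 = 0
(¬x_1 ⇒ (x_2 ⇒ ¬x_2)) · ((x_2 ⇒ x_1) + x_1) = 0 · 0 = 0
This gives 0, which is below 2/3.

No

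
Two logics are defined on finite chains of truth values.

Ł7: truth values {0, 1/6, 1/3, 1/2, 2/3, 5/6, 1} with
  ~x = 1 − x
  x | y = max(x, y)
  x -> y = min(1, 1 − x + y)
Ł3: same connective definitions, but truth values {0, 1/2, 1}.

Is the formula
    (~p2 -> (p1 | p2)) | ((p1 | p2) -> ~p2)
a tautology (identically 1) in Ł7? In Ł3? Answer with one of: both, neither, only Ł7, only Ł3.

In Ł7: every assignment gives 1 — tautology.
In Ł3: every assignment gives 1 — tautology.

both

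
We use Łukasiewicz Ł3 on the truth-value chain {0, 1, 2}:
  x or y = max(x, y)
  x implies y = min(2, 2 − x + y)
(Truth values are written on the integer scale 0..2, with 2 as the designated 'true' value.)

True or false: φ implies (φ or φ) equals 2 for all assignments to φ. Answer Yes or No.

Yes

φ = 0 ↦ 2
φ = 1 ↦ 2
φ = 2 ↦ 2
Every assignment gives a value ≥ 2.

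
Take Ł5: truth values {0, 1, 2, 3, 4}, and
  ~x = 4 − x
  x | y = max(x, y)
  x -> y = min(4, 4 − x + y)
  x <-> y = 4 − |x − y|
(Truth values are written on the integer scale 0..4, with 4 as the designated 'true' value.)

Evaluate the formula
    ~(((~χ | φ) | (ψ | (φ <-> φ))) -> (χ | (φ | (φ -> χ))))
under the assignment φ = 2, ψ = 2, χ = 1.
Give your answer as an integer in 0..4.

1

~χ = ~1 = 3
~χ | φ = 3 | 2 = 3
φ <-> φ = 2 <-> 2 = 4
ψ | (φ <-> φ) = 2 | 4 = 4
(~χ | φ) | (ψ | (φ <-> φ)) = 3 | 4 = 4
φ -> χ = 2 -> 1 = 3
φ | (φ -> χ) = 2 | 3 = 3
χ | (φ | (φ -> χ)) = 1 | 3 = 3
((~χ | φ) | (ψ | (φ <-> φ))) -> (χ | (φ | (φ -> χ))) = 4 -> 3 = 3
~(((~χ | φ) | (ψ | (φ <-> φ))) -> (χ | (φ | (φ -> χ)))) = ~3 = 1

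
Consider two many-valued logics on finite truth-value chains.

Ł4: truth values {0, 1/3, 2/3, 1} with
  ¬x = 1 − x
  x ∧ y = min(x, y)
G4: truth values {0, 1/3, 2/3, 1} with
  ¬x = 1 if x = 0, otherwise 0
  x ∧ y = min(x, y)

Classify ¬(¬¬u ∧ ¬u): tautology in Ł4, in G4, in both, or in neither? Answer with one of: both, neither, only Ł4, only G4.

only G4

In Ł4: at u = 1/3 the value is 2/3 — not a tautology.
In G4: every assignment gives 1 — tautology.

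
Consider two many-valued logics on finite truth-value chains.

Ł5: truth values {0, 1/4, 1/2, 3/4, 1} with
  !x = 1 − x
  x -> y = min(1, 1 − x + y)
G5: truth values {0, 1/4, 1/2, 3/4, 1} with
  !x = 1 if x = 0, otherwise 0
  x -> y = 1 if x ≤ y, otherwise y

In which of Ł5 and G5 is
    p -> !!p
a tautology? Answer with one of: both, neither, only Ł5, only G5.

In Ł5: every assignment gives 1 — tautology.
In G5: every assignment gives 1 — tautology.

both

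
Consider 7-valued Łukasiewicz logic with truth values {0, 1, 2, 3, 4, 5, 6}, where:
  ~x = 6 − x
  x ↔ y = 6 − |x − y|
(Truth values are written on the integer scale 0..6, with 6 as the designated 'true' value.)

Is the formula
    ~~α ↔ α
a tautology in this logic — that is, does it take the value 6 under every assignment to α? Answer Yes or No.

Yes

α = 0 ↦ 6
α = 1 ↦ 6
α = 2 ↦ 6
α = 3 ↦ 6
α = 4 ↦ 6
α = 5 ↦ 6
α = 6 ↦ 6
Every assignment gives a value ≥ 6.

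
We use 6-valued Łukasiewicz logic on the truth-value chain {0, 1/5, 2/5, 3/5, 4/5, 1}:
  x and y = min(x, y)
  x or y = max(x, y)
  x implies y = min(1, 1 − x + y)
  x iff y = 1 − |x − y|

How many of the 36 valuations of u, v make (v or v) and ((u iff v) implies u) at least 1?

6

value 1: 6 assignments (counts)
value 4/5: 6 assignments
value 3/5: 6 assignments
value 2/5: 6 assignments
value 1/5: 6 assignments
value 0: 6 assignments
So 6 of the 36 assignments meet the threshold.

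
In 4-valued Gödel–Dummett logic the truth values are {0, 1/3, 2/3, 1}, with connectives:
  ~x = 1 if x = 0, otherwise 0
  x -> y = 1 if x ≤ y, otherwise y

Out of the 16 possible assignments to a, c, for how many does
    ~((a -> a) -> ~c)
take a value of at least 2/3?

12

a = 0, c = 0 ↦ 0  <
a = 0, c = 1/3 ↦ 1  ≥
a = 0, c = 2/3 ↦ 1  ≥
a = 0, c = 1 ↦ 1  ≥
a = 1/3, c = 0 ↦ 0  <
a = 1/3, c = 1/3 ↦ 1  ≥
a = 1/3, c = 2/3 ↦ 1  ≥
a = 1/3, c = 1 ↦ 1  ≥
a = 2/3, c = 0 ↦ 0  <
a = 2/3, c = 1/3 ↦ 1  ≥
a = 2/3, c = 2/3 ↦ 1  ≥
a = 2/3, c = 1 ↦ 1  ≥
a = 1, c = 0 ↦ 0  <
a = 1, c = 1/3 ↦ 1  ≥
a = 1, c = 2/3 ↦ 1  ≥
a = 1, c = 1 ↦ 1  ≥
So 12 of the 16 assignments meet the threshold.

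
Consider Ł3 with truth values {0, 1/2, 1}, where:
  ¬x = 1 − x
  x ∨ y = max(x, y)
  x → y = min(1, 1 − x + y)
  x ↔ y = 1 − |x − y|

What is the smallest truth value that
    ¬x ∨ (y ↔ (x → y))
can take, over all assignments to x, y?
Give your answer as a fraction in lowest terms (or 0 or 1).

1/2

Take x = 1/2, y = 0:
¬x = ¬1/2 = 1/2
x → y = 1/2 → 0 = 1/2
y ↔ (x → y) = 0 ↔ 1/2 = 1/2
¬x ∨ (y ↔ (x → y)) = 1/2 ∨ 1/2 = 1/2
No assignment yields a value below 1/2, so this is the minimum.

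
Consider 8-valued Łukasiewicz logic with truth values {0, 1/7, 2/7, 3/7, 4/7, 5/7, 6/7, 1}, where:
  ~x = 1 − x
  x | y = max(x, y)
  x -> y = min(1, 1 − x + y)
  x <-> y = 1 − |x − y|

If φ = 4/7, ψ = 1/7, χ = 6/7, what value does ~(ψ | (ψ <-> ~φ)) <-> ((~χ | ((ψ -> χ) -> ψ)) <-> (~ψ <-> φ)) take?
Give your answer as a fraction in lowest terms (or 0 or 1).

~φ = ~4/7 = 3/7
ψ <-> ~φ = 1/7 <-> 3/7 = 5/7
ψ | (ψ <-> ~φ) = 1/7 | 5/7 = 5/7
~(ψ | (ψ <-> ~φ)) = ~5/7 = 2/7
~χ = ~6/7 = 1/7
ψ -> χ = 1/7 -> 6/7 = 1
(ψ -> χ) -> ψ = 1 -> 1/7 = 1/7
~χ | ((ψ -> χ) -> ψ) = 1/7 | 1/7 = 1/7
~ψ = ~1/7 = 6/7
~ψ <-> φ = 6/7 <-> 4/7 = 5/7
(~χ | ((ψ -> χ) -> ψ)) <-> (~ψ <-> φ) = 1/7 <-> 5/7 = 3/7
~(ψ | (ψ <-> ~φ)) <-> ((~χ | ((ψ -> χ) -> ψ)) <-> (~ψ <-> φ)) = 2/7 <-> 3/7 = 6/7

6/7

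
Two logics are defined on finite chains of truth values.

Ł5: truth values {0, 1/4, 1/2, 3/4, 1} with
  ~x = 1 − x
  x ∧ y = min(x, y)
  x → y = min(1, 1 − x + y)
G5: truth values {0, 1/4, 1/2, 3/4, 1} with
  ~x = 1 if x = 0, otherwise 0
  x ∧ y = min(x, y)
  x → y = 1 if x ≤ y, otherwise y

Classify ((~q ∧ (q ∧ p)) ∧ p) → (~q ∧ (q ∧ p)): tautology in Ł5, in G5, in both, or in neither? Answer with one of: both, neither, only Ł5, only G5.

both

In Ł5: every assignment gives 1 — tautology.
In G5: every assignment gives 1 — tautology.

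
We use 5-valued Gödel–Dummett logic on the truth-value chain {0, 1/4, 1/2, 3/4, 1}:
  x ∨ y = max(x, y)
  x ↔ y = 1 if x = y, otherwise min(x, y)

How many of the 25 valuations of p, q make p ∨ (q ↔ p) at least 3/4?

value 1: 9 assignments (counts)
value 3/4: 4 assignments (counts)
value 1/2: 4 assignments
value 1/4: 4 assignments
value 0: 4 assignments
So 13 of the 25 assignments meet the threshold.

13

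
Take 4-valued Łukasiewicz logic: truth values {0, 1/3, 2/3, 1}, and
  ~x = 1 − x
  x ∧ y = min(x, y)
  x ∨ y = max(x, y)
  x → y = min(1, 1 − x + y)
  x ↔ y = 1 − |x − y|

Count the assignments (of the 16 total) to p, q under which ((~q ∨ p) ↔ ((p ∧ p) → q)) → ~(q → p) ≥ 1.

5

p = 0, q = 0 ↦ 0  <
p = 0, q = 1/3 ↦ 2/3  <
p = 0, q = 2/3 ↦ 1  ≥
p = 0, q = 1 ↦ 1  ≥
p = 1/3, q = 0 ↦ 1/3  <
p = 1/3, q = 1/3 ↦ 1/3  <
p = 1/3, q = 2/3 ↦ 1  ≥
p = 1/3, q = 1 ↦ 1  ≥
p = 2/3, q = 0 ↦ 2/3  <
p = 2/3, q = 1/3 ↦ 0  <
p = 2/3, q = 2/3 ↦ 1/3  <
p = 2/3, q = 1 ↦ 2/3  <
p = 1, q = 0 ↦ 1  ≥
p = 1, q = 1/3 ↦ 2/3  <
p = 1, q = 2/3 ↦ 1/3  <
p = 1, q = 1 ↦ 0  <
So 5 of the 16 assignments meet the threshold.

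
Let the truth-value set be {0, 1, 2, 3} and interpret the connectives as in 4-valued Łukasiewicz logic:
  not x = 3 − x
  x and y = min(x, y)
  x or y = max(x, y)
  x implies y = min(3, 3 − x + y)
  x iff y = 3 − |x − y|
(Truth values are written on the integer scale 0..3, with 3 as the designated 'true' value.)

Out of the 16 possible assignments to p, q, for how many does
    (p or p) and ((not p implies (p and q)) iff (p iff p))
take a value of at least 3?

4

p = 0, q = 0 ↦ 0  <
p = 0, q = 1 ↦ 0  <
p = 0, q = 2 ↦ 0  <
p = 0, q = 3 ↦ 0  <
p = 1, q = 0 ↦ 1  <
p = 1, q = 1 ↦ 1  <
p = 1, q = 2 ↦ 1  <
p = 1, q = 3 ↦ 1  <
p = 2, q = 0 ↦ 2  <
p = 2, q = 1 ↦ 2  <
p = 2, q = 2 ↦ 2  <
p = 2, q = 3 ↦ 2  <
p = 3, q = 0 ↦ 3  ≥
p = 3, q = 1 ↦ 3  ≥
p = 3, q = 2 ↦ 3  ≥
p = 3, q = 3 ↦ 3  ≥
So 4 of the 16 assignments meet the threshold.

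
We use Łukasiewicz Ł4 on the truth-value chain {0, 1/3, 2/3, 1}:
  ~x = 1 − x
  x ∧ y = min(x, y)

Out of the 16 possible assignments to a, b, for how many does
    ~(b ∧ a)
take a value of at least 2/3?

12

a = 0, b = 0 ↦ 1  ≥
a = 0, b = 1/3 ↦ 1  ≥
a = 0, b = 2/3 ↦ 1  ≥
a = 0, b = 1 ↦ 1  ≥
a = 1/3, b = 0 ↦ 1  ≥
a = 1/3, b = 1/3 ↦ 2/3  ≥
a = 1/3, b = 2/3 ↦ 2/3  ≥
a = 1/3, b = 1 ↦ 2/3  ≥
a = 2/3, b = 0 ↦ 1  ≥
a = 2/3, b = 1/3 ↦ 2/3  ≥
a = 2/3, b = 2/3 ↦ 1/3  <
a = 2/3, b = 1 ↦ 1/3  <
a = 1, b = 0 ↦ 1  ≥
a = 1, b = 1/3 ↦ 2/3  ≥
a = 1, b = 2/3 ↦ 1/3  <
a = 1, b = 1 ↦ 0  <
So 12 of the 16 assignments meet the threshold.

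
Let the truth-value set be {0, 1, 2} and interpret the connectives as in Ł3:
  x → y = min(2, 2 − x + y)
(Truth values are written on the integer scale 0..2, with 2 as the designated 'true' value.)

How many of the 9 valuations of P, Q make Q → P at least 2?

P = 0, Q = 0 ↦ 2  ≥
P = 0, Q = 1 ↦ 1  <
P = 0, Q = 2 ↦ 0  <
P = 1, Q = 0 ↦ 2  ≥
P = 1, Q = 1 ↦ 2  ≥
P = 1, Q = 2 ↦ 1  <
P = 2, Q = 0 ↦ 2  ≥
P = 2, Q = 1 ↦ 2  ≥
P = 2, Q = 2 ↦ 2  ≥
So 6 of the 9 assignments meet the threshold.

6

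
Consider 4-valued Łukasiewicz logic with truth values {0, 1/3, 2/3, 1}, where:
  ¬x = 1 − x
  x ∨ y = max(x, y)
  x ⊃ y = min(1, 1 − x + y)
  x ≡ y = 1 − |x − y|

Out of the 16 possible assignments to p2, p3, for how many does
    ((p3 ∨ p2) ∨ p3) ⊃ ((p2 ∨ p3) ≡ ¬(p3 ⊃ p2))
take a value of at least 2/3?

11

p2 = 0, p3 = 0 ↦ 1  ≥
p2 = 0, p3 = 1/3 ↦ 1  ≥
p2 = 0, p3 = 2/3 ↦ 1  ≥
p2 = 0, p3 = 1 ↦ 1  ≥
p2 = 1/3, p3 = 0 ↦ 1  ≥
p2 = 1/3, p3 = 1/3 ↦ 1  ≥
p2 = 1/3, p3 = 2/3 ↦ 1  ≥
p2 = 1/3, p3 = 1 ↦ 2/3  ≥
p2 = 2/3, p3 = 0 ↦ 2/3  ≥
p2 = 2/3, p3 = 1/3 ↦ 2/3  ≥
p2 = 2/3, p3 = 2/3 ↦ 2/3  ≥
p2 = 2/3, p3 = 1 ↦ 1/3  <
p2 = 1, p3 = 0 ↦ 0  <
p2 = 1, p3 = 1/3 ↦ 0  <
p2 = 1, p3 = 2/3 ↦ 0  <
p2 = 1, p3 = 1 ↦ 0  <
So 11 of the 16 assignments meet the threshold.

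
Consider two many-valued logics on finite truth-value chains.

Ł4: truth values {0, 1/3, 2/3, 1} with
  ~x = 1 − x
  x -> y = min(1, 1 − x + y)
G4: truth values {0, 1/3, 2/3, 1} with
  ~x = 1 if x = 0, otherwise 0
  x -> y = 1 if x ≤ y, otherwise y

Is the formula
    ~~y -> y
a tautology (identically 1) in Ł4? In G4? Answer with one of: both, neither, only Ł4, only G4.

only Ł4

In Ł4: every assignment gives 1 — tautology.
In G4: at y = 1/3 the value is 1/3 — not a tautology.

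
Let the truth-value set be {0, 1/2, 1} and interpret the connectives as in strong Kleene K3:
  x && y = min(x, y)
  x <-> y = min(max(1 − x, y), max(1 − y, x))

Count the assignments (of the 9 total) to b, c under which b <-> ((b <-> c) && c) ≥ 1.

3

b = 0, c = 0 ↦ 1  ≥
b = 0, c = 1/2 ↦ 1/2  <
b = 0, c = 1 ↦ 1  ≥
b = 1/2, c = 0 ↦ 1/2  <
b = 1/2, c = 1/2 ↦ 1/2  <
b = 1/2, c = 1 ↦ 1/2  <
b = 1, c = 0 ↦ 0  <
b = 1, c = 1/2 ↦ 1/2  <
b = 1, c = 1 ↦ 1  ≥
So 3 of the 9 assignments meet the threshold.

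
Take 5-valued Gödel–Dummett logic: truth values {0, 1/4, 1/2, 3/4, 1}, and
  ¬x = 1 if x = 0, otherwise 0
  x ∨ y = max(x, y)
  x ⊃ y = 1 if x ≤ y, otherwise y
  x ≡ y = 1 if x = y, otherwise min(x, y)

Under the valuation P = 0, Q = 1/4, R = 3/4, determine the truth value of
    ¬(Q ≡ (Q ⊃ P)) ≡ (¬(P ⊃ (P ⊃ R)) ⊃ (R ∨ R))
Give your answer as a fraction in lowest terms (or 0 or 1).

1

Q ⊃ P = 1/4 ⊃ 0 = 0
Q ≡ (Q ⊃ P) = 1/4 ≡ 0 = 0
¬(Q ≡ (Q ⊃ P)) = ¬0 = 1
P ⊃ R = 0 ⊃ 3/4 = 1
P ⊃ (P ⊃ R) = 0 ⊃ 1 = 1
¬(P ⊃ (P ⊃ R)) = ¬1 = 0
R ∨ R = 3/4 ∨ 3/4 = 3/4
¬(P ⊃ (P ⊃ R)) ⊃ (R ∨ R) = 0 ⊃ 3/4 = 1
¬(Q ≡ (Q ⊃ P)) ≡ (¬(P ⊃ (P ⊃ R)) ⊃ (R ∨ R)) = 1 ≡ 1 = 1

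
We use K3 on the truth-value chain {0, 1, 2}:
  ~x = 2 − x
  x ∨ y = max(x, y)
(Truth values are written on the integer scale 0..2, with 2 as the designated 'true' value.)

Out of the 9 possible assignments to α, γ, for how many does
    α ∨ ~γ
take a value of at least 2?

5

α = 0, γ = 0 ↦ 2  ≥
α = 0, γ = 1 ↦ 1  <
α = 0, γ = 2 ↦ 0  <
α = 1, γ = 0 ↦ 2  ≥
α = 1, γ = 1 ↦ 1  <
α = 1, γ = 2 ↦ 1  <
α = 2, γ = 0 ↦ 2  ≥
α = 2, γ = 1 ↦ 2  ≥
α = 2, γ = 2 ↦ 2  ≥
So 5 of the 9 assignments meet the threshold.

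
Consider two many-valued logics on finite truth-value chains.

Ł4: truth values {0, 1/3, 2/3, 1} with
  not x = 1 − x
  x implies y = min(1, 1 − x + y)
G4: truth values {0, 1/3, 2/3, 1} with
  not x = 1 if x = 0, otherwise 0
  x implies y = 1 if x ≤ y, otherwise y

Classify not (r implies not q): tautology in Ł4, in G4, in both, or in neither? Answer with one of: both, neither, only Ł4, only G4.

neither

In Ł4: at q = 0, r = 0 the value is 0 — not a tautology.
In G4: at q = 0, r = 0 the value is 0 — not a tautology.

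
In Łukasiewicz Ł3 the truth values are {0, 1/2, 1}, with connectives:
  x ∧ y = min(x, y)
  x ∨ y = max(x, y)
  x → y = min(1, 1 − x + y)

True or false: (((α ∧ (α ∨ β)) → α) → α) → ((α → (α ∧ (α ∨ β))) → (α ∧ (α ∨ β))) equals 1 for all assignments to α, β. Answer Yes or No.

α = 0, β = 0 ↦ 1
α = 0, β = 1/2 ↦ 1
α = 0, β = 1 ↦ 1
α = 1/2, β = 0 ↦ 1
α = 1/2, β = 1/2 ↦ 1
α = 1/2, β = 1 ↦ 1
α = 1, β = 0 ↦ 1
α = 1, β = 1/2 ↦ 1
α = 1, β = 1 ↦ 1
Every assignment gives a value ≥ 1.

Yes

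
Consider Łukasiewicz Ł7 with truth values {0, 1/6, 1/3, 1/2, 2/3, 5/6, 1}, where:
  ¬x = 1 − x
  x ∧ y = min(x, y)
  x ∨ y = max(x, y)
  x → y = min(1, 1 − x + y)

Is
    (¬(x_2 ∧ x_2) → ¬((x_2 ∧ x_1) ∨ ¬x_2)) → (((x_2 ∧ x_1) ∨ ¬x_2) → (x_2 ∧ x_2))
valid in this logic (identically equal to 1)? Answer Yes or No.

Yes

At x_1 = 0, x_2 = 1/2, for instance:
x_2 ∧ x_2 = 1/2 ∧ 1/2 = 1/2
¬(x_2 ∧ x_2) = ¬1/2 = 1/2
x_2 ∧ x_1 = 1/2 ∧ 0 = 0
¬x_2 = ¬1/2 = 1/2
(x_2 ∧ x_1) ∨ ¬x_2 = 0 ∨ 1/2 = 1/2
¬((x_2 ∧ x_1) ∨ ¬x_2) = ¬1/2 = 1/2
¬(x_2 ∧ x_2) → ¬((x_2 ∧ x_1) ∨ ¬x_2) = 1/2 → 1/2 = 1
((x_2 ∧ x_1) ∨ ¬x_2) → (x_2 ∧ x_2) = 1/2 → 1/2 = 1
(¬(x_2 ∧ x_2) → ¬((x_2 ∧ x_1) ∨ ¬x_2)) → (((x_2 ∧ x_1) ∨ ¬x_2) → (x_2 ∧ x_2)) = 1 → 1 = 1
and checking the remaining 48 assignments likewise gives ≥ 1 in every case.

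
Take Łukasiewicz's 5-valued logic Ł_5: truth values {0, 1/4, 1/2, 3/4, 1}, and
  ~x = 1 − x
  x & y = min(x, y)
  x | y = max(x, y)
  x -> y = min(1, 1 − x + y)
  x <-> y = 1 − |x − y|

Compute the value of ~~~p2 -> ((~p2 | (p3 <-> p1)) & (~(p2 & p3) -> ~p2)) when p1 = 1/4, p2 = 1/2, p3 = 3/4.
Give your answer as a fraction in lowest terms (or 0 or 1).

1

~p2 = ~1/2 = 1/2
~~p2 = ~1/2 = 1/2
~~~p2 = ~1/2 = 1/2
~p2 = ~1/2 = 1/2
p3 <-> p1 = 3/4 <-> 1/4 = 1/2
~p2 | (p3 <-> p1) = 1/2 | 1/2 = 1/2
p2 & p3 = 1/2 & 3/4 = 1/2
~(p2 & p3) = ~1/2 = 1/2
~p2 = ~1/2 = 1/2
~(p2 & p3) -> ~p2 = 1/2 -> 1/2 = 1
(~p2 | (p3 <-> p1)) & (~(p2 & p3) -> ~p2) = 1/2 & 1 = 1/2
~~~p2 -> ((~p2 | (p3 <-> p1)) & (~(p2 & p3) -> ~p2)) = 1/2 -> 1/2 = 1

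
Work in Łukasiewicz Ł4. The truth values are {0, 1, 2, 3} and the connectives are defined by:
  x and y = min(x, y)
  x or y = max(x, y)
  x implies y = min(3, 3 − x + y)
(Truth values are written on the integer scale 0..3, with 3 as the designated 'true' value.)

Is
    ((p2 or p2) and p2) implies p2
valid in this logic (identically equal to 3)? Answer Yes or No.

p2 = 0 ↦ 3
p2 = 1 ↦ 3
p2 = 2 ↦ 3
p2 = 3 ↦ 3
Every assignment gives a value ≥ 3.

Yes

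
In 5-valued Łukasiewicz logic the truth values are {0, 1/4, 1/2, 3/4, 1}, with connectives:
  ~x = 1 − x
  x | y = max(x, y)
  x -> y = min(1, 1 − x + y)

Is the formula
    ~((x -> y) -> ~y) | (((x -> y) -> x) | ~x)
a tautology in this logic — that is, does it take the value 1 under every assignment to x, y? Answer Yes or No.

Counterexample: take x = 1/4, y = 0.
x -> y = 1/4 -> 0 = 3/4
~y = ~0 = 1
(x -> y) -> ~y = 3/4 -> 1 = 1
~((x -> y) -> ~y) = ~1 = 0
x -> y = 1/4 -> 0 = 3/4
(x -> y) -> x = 3/4 -> 1/4 = 1/2
~x = ~1/4 = 3/4
((x -> y) -> x) | ~x = 1/2 | 3/4 = 3/4
~((x -> y) -> ~y) | (((x -> y) -> x) | ~x) = 0 | 3/4 = 3/4
This gives 3/4 ≠ 1.

No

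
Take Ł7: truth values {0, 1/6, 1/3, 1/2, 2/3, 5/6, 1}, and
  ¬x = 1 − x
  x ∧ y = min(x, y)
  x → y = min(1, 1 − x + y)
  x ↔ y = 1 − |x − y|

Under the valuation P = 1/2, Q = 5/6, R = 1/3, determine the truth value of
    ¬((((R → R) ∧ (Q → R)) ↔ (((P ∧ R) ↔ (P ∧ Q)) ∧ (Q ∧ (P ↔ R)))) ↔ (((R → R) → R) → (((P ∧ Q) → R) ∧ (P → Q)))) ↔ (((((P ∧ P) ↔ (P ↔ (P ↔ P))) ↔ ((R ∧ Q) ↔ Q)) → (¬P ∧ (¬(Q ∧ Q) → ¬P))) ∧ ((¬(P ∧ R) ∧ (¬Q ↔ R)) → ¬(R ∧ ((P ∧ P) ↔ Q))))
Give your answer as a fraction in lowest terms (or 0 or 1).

1/3

R → R = 1/3 → 1/3 = 1
Q → R = 5/6 → 1/3 = 1/2
(R → R) ∧ (Q → R) = 1 ∧ 1/2 = 1/2
P ∧ R = 1/2 ∧ 1/3 = 1/3
P ∧ Q = 1/2 ∧ 5/6 = 1/2
(P ∧ R) ↔ (P ∧ Q) = 1/3 ↔ 1/2 = 5/6
P ↔ R = 1/2 ↔ 1/3 = 5/6
Q ∧ (P ↔ R) = 5/6 ∧ 5/6 = 5/6
((P ∧ R) ↔ (P ∧ Q)) ∧ (Q ∧ (P ↔ R)) = 5/6 ∧ 5/6 = 5/6
((R → R) ∧ (Q → R)) ↔ (((P ∧ R) ↔ (P ∧ Q)) ∧ (Q ∧ (P ↔ R))) = 1/2 ↔ 5/6 = 2/3
R → R = 1/3 → 1/3 = 1
(R → R) → R = 1 → 1/3 = 1/3
P ∧ Q = 1/2 ∧ 5/6 = 1/2
(P ∧ Q) → R = 1/2 → 1/3 = 5/6
P → Q = 1/2 → 5/6 = 1
((P ∧ Q) → R) ∧ (P → Q) = 5/6 ∧ 1 = 5/6
((R → R) → R) → (((P ∧ Q) → R) ∧ (P → Q)) = 1/3 → 5/6 = 1
(((R → R) ∧ (Q → R)) ↔ (((P ∧ R) ↔ (P ∧ Q)) ∧ (Q ∧ (P ↔ R)))) ↔ (((R → R) → R) → (((P ∧ Q) → R) ∧ (P → Q))) = 2/3 ↔ 1 = 2/3
¬((((R → R) ∧ (Q → R)) ↔ (((P ∧ R) ↔ (P ∧ Q)) ∧ (Q ∧ (P ↔ R)))) ↔ (((R → R) → R) → (((P ∧ Q) → R) ∧ (P → Q)))) = ¬2/3 = 1/3
P ∧ P = 1/2 ∧ 1/2 = 1/2
P ↔ P = 1/2 ↔ 1/2 = 1
P ↔ (P ↔ P) = 1/2 ↔ 1 = 1/2
(P ∧ P) ↔ (P ↔ (P ↔ P)) = 1/2 ↔ 1/2 = 1
R ∧ Q = 1/3 ∧ 5/6 = 1/3
(R ∧ Q) ↔ Q = 1/3 ↔ 5/6 = 1/2
((P ∧ P) ↔ (P ↔ (P ↔ P))) ↔ ((R ∧ Q) ↔ Q) = 1 ↔ 1/2 = 1/2
¬P = ¬1/2 = 1/2
Q ∧ Q = 5/6 ∧ 5/6 = 5/6
¬(Q ∧ Q) = ¬5/6 = 1/6
¬P = ¬1/2 = 1/2
¬(Q ∧ Q) → ¬P = 1/6 → 1/2 = 1
¬P ∧ (¬(Q ∧ Q) → ¬P) = 1/2 ∧ 1 = 1/2
(((P ∧ P) ↔ (P ↔ (P ↔ P))) ↔ ((R ∧ Q) ↔ Q)) → (¬P ∧ (¬(Q ∧ Q) → ¬P)) = 1/2 → 1/2 = 1
P ∧ R = 1/2 ∧ 1/3 = 1/3
¬(P ∧ R) = ¬1/3 = 2/3
¬Q = ¬5/6 = 1/6
¬Q ↔ R = 1/6 ↔ 1/3 = 5/6
¬(P ∧ R) ∧ (¬Q ↔ R) = 2/3 ∧ 5/6 = 2/3
P ∧ P = 1/2 ∧ 1/2 = 1/2
(P ∧ P) ↔ Q = 1/2 ↔ 5/6 = 2/3
R ∧ ((P ∧ P) ↔ Q) = 1/3 ∧ 2/3 = 1/3
¬(R ∧ ((P ∧ P) ↔ Q)) = ¬1/3 = 2/3
(¬(P ∧ R) ∧ (¬Q ↔ R)) → ¬(R ∧ ((P ∧ P) ↔ Q)) = 2/3 → 2/3 = 1
((((P ∧ P) ↔ (P ↔ (P ↔ P))) ↔ ((R ∧ Q) ↔ Q)) → (¬P ∧ (¬(Q ∧ Q) → ¬P))) ∧ ((¬(P ∧ R) ∧ (¬Q ↔ R)) → ¬(R ∧ ((P ∧ P) ↔ Q))) = 1 ∧ 1 = 1
¬((((R → R) ∧ (Q → R)) ↔ (((P ∧ R) ↔ (P ∧ Q)) ∧ (Q ∧ (P ↔ R)))) ↔ (((R → R) → R) → (((P ∧ Q) → R) ∧ (P → Q)))) ↔ (((((P ∧ P) ↔ (P ↔ (P ↔ P))) ↔ ((R ∧ Q) ↔ Q)) → (¬P ∧ (¬(Q ∧ Q) → ¬P))) ∧ ((¬(P ∧ R) ∧ (¬Q ↔ R)) → ¬(R ∧ ((P ∧ P) ↔ Q)))) = 1/3 ↔ 1 = 1/3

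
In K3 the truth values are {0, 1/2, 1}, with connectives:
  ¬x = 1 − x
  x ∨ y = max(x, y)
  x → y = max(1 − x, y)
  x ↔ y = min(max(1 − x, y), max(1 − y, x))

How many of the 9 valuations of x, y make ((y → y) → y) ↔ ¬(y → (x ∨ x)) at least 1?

x = 0, y = 0 ↦ 1  ≥
x = 0, y = 1/2 ↦ 1/2  <
x = 0, y = 1 ↦ 1  ≥
x = 1/2, y = 0 ↦ 1  ≥
x = 1/2, y = 1/2 ↦ 1/2  <
x = 1/2, y = 1 ↦ 1/2  <
x = 1, y = 0 ↦ 1  ≥
x = 1, y = 1/2 ↦ 1/2  <
x = 1, y = 1 ↦ 0  <
So 4 of the 9 assignments meet the threshold.

4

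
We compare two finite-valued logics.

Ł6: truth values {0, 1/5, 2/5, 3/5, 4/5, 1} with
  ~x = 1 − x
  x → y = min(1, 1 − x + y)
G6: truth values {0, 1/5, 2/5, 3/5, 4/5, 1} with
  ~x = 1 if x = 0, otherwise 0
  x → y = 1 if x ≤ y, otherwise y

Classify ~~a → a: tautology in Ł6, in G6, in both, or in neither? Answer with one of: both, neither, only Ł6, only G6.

In Ł6: every assignment gives 1 — tautology.
In G6: at a = 1/5 the value is 1/5 — not a tautology.

only Ł6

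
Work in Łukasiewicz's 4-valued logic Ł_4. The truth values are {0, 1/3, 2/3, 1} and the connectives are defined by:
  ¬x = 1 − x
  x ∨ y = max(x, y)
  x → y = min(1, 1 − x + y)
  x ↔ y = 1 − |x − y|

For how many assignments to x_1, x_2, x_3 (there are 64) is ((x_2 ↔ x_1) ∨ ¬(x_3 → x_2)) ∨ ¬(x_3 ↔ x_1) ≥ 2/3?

55

value 1: 25 assignments (counts)
value 2/3: 30 assignments (counts)
value 1/3: 8 assignments
value 0: 1 assignment
So 55 of the 64 assignments meet the threshold.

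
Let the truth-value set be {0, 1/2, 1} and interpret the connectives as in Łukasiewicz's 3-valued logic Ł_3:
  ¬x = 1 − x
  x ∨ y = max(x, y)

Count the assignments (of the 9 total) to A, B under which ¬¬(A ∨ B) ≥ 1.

A = 0, B = 0 ↦ 0  <
A = 0, B = 1/2 ↦ 1/2  <
A = 0, B = 1 ↦ 1  ≥
A = 1/2, B = 0 ↦ 1/2  <
A = 1/2, B = 1/2 ↦ 1/2  <
A = 1/2, B = 1 ↦ 1  ≥
A = 1, B = 0 ↦ 1  ≥
A = 1, B = 1/2 ↦ 1  ≥
A = 1, B = 1 ↦ 1  ≥
So 5 of the 9 assignments meet the threshold.

5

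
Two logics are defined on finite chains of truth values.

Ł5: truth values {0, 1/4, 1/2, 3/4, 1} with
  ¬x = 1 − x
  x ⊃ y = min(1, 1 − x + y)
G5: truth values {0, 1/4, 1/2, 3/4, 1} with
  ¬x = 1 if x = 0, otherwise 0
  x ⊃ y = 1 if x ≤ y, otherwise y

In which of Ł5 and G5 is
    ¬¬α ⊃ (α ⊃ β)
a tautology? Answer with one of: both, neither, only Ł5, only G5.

neither

In Ł5: at α = 3/4, β = 0 the value is 1/2 — not a tautology.
In G5: at α = 1/4, β = 0 the value is 0 — not a tautology.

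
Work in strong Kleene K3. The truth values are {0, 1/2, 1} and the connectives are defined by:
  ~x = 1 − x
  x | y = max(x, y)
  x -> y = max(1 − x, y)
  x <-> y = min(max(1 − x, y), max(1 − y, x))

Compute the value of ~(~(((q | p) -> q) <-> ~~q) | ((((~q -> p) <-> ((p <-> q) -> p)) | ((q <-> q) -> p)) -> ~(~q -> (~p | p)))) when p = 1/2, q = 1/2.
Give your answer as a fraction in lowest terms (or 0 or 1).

1/2

q | p = 1/2 | 1/2 = 1/2
(q | p) -> q = 1/2 -> 1/2 = 1/2
~q = ~1/2 = 1/2
~~q = ~1/2 = 1/2
((q | p) -> q) <-> ~~q = 1/2 <-> 1/2 = 1/2
~(((q | p) -> q) <-> ~~q) = ~1/2 = 1/2
~q = ~1/2 = 1/2
~q -> p = 1/2 -> 1/2 = 1/2
p <-> q = 1/2 <-> 1/2 = 1/2
(p <-> q) -> p = 1/2 -> 1/2 = 1/2
(~q -> p) <-> ((p <-> q) -> p) = 1/2 <-> 1/2 = 1/2
q <-> q = 1/2 <-> 1/2 = 1/2
(q <-> q) -> p = 1/2 -> 1/2 = 1/2
((~q -> p) <-> ((p <-> q) -> p)) | ((q <-> q) -> p) = 1/2 | 1/2 = 1/2
~q = ~1/2 = 1/2
~p = ~1/2 = 1/2
~p | p = 1/2 | 1/2 = 1/2
~q -> (~p | p) = 1/2 -> 1/2 = 1/2
~(~q -> (~p | p)) = ~1/2 = 1/2
(((~q -> p) <-> ((p <-> q) -> p)) | ((q <-> q) -> p)) -> ~(~q -> (~p | p)) = 1/2 -> 1/2 = 1/2
~(((q | p) -> q) <-> ~~q) | ((((~q -> p) <-> ((p <-> q) -> p)) | ((q <-> q) -> p)) -> ~(~q -> (~p | p))) = 1/2 | 1/2 = 1/2
~(~(((q | p) -> q) <-> ~~q) | ((((~q -> p) <-> ((p <-> q) -> p)) | ((q <-> q) -> p)) -> ~(~q -> (~p | p)))) = ~1/2 = 1/2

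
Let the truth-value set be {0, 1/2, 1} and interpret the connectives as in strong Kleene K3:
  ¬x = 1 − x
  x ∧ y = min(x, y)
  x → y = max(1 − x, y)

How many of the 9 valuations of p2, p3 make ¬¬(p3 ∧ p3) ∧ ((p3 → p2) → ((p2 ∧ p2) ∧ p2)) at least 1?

p2 = 0, p3 = 0 ↦ 0  <
p2 = 0, p3 = 1/2 ↦ 1/2  <
p2 = 0, p3 = 1 ↦ 1  ≥
p2 = 1/2, p3 = 0 ↦ 0  <
p2 = 1/2, p3 = 1/2 ↦ 1/2  <
p2 = 1/2, p3 = 1 ↦ 1/2  <
p2 = 1, p3 = 0 ↦ 0  <
p2 = 1, p3 = 1/2 ↦ 1/2  <
p2 = 1, p3 = 1 ↦ 1  ≥
So 2 of the 9 assignments meet the threshold.

2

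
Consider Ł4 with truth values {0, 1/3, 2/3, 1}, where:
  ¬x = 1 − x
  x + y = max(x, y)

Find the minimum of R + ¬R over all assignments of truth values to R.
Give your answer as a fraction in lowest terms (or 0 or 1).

2/3

Take R = 1/3:
¬R = ¬1/3 = 2/3
R + ¬R = 1/3 + 2/3 = 2/3
No assignment yields a value below 2/3, so this is the minimum.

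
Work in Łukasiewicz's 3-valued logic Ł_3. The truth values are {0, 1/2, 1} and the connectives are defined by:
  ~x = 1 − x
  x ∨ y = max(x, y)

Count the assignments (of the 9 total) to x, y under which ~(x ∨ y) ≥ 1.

1

x = 0, y = 0 ↦ 1  ≥
x = 0, y = 1/2 ↦ 1/2  <
x = 0, y = 1 ↦ 0  <
x = 1/2, y = 0 ↦ 1/2  <
x = 1/2, y = 1/2 ↦ 1/2  <
x = 1/2, y = 1 ↦ 0  <
x = 1, y = 0 ↦ 0  <
x = 1, y = 1/2 ↦ 0  <
x = 1, y = 1 ↦ 0  <
So 1 of the 9 assignments meets the threshold.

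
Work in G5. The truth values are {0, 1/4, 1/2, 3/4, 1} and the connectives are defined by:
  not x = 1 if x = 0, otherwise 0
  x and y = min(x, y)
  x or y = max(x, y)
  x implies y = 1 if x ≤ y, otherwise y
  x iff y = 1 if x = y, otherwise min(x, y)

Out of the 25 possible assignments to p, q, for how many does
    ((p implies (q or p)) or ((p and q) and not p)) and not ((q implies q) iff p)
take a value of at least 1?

5

value 1: 5 assignments (counts)
value 0: 20 assignments
So 5 of the 25 assignments meet the threshold.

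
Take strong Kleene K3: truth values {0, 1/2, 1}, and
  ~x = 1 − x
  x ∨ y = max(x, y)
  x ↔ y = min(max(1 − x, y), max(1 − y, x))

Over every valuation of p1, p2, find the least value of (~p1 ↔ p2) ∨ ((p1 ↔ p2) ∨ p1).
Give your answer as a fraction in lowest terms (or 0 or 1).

1/2

Take p1 = 0, p2 = 1/2:
~p1 = ~0 = 1
~p1 ↔ p2 = 1 ↔ 1/2 = 1/2
p1 ↔ p2 = 0 ↔ 1/2 = 1/2
(p1 ↔ p2) ∨ p1 = 1/2 ∨ 0 = 1/2
(~p1 ↔ p2) ∨ ((p1 ↔ p2) ∨ p1) = 1/2 ∨ 1/2 = 1/2
No assignment yields a value below 1/2, so this is the minimum.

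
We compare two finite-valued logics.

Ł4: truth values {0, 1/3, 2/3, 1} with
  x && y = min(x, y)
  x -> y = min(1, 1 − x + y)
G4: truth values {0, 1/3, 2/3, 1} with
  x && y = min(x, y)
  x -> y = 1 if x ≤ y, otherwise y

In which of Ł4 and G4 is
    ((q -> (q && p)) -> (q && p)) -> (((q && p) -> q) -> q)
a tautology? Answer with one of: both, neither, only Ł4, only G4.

only Ł4

In Ł4: every assignment gives 1 — tautology.
In G4: at p = 0, q = 1/3 the value is 1/3 — not a tautology.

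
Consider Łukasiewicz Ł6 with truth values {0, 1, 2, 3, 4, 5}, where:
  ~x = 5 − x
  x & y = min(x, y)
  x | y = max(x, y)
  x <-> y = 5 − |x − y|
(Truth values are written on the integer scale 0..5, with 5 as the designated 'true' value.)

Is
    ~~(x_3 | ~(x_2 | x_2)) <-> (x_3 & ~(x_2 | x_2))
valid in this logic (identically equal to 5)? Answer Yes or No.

No

Counterexample: take x_2 = 0, x_3 = 0.
x_2 | x_2 = 0 | 0 = 0
~(x_2 | x_2) = ~0 = 5
x_3 | ~(x_2 | x_2) = 0 | 5 = 5
~(x_3 | ~(x_2 | x_2)) = ~5 = 0
~~(x_3 | ~(x_2 | x_2)) = ~0 = 5
x_2 | x_2 = 0 | 0 = 0
~(x_2 | x_2) = ~0 = 5
x_3 & ~(x_2 | x_2) = 0 & 5 = 0
~~(x_3 | ~(x_2 | x_2)) <-> (x_3 & ~(x_2 | x_2)) = 5 <-> 0 = 0
This gives 0 ≠ 5.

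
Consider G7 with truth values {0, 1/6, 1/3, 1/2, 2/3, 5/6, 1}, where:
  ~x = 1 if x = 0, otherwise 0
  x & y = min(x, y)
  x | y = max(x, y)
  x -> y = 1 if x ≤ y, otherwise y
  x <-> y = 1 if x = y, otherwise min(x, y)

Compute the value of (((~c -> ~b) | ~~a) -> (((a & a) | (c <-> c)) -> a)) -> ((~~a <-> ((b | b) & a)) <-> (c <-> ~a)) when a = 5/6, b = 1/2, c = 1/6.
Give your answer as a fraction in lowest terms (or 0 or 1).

~c = ~1/6 = 0
~b = ~1/2 = 0
~c -> ~b = 0 -> 0 = 1
~a = ~5/6 = 0
~~a = ~0 = 1
(~c -> ~b) | ~~a = 1 | 1 = 1
a & a = 5/6 & 5/6 = 5/6
c <-> c = 1/6 <-> 1/6 = 1
(a & a) | (c <-> c) = 5/6 | 1 = 1
((a & a) | (c <-> c)) -> a = 1 -> 5/6 = 5/6
((~c -> ~b) | ~~a) -> (((a & a) | (c <-> c)) -> a) = 1 -> 5/6 = 5/6
~a = ~5/6 = 0
~~a = ~0 = 1
b | b = 1/2 | 1/2 = 1/2
(b | b) & a = 1/2 & 5/6 = 1/2
~~a <-> ((b | b) & a) = 1 <-> 1/2 = 1/2
~a = ~5/6 = 0
c <-> ~a = 1/6 <-> 0 = 0
(~~a <-> ((b | b) & a)) <-> (c <-> ~a) = 1/2 <-> 0 = 0
(((~c -> ~b) | ~~a) -> (((a & a) | (c <-> c)) -> a)) -> ((~~a <-> ((b | b) & a)) <-> (c <-> ~a)) = 5/6 -> 0 = 0

0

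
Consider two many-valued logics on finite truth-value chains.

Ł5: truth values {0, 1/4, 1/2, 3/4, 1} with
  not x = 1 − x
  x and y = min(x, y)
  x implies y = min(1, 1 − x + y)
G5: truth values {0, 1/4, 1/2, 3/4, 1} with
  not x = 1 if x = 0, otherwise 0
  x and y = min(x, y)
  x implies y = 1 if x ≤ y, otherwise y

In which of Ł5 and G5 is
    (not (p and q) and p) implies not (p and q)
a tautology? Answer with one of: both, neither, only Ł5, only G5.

In Ł5: every assignment gives 1 — tautology.
In G5: every assignment gives 1 — tautology.

both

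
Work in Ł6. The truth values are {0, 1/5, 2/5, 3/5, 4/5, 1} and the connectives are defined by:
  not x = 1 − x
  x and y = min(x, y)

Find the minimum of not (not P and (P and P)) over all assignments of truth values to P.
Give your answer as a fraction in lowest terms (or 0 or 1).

3/5

Take P = 2/5:
not P = not 2/5 = 3/5
P and P = 2/5 and 2/5 = 2/5
not P and (P and P) = 3/5 and 2/5 = 2/5
not (not P and (P and P)) = not 2/5 = 3/5
No assignment yields a value below 3/5, so this is the minimum.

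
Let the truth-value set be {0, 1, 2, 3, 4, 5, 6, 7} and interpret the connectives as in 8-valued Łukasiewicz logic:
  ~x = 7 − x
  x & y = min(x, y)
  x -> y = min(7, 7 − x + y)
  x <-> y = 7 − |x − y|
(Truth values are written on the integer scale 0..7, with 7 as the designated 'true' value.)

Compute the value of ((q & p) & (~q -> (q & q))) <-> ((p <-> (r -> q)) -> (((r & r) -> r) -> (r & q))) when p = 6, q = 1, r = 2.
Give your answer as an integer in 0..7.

7

q & p = 1 & 6 = 1
~q = ~1 = 6
q & q = 1 & 1 = 1
~q -> (q & q) = 6 -> 1 = 2
(q & p) & (~q -> (q & q)) = 1 & 2 = 1
r -> q = 2 -> 1 = 6
p <-> (r -> q) = 6 <-> 6 = 7
r & r = 2 & 2 = 2
(r & r) -> r = 2 -> 2 = 7
r & q = 2 & 1 = 1
((r & r) -> r) -> (r & q) = 7 -> 1 = 1
(p <-> (r -> q)) -> (((r & r) -> r) -> (r & q)) = 7 -> 1 = 1
((q & p) & (~q -> (q & q))) <-> ((p <-> (r -> q)) -> (((r & r) -> r) -> (r & q))) = 1 <-> 1 = 7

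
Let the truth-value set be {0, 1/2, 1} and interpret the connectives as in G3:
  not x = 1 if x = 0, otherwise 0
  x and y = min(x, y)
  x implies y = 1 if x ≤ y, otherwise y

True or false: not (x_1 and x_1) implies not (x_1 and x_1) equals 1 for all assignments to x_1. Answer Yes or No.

x_1 = 0 ↦ 1
x_1 = 1/2 ↦ 1
x_1 = 1 ↦ 1
Every assignment gives a value ≥ 1.

Yes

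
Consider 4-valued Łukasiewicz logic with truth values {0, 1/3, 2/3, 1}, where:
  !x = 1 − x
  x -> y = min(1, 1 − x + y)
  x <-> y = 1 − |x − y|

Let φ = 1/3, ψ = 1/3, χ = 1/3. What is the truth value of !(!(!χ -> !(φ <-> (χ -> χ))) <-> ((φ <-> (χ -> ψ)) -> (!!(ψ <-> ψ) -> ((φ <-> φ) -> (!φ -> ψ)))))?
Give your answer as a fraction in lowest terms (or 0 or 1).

!χ = !1/3 = 2/3
χ -> χ = 1/3 -> 1/3 = 1
φ <-> (χ -> χ) = 1/3 <-> 1 = 1/3
!(φ <-> (χ -> χ)) = !1/3 = 2/3
!χ -> !(φ <-> (χ -> χ)) = 2/3 -> 2/3 = 1
!(!χ -> !(φ <-> (χ -> χ))) = !1 = 0
χ -> ψ = 1/3 -> 1/3 = 1
φ <-> (χ -> ψ) = 1/3 <-> 1 = 1/3
ψ <-> ψ = 1/3 <-> 1/3 = 1
!(ψ <-> ψ) = !1 = 0
!!(ψ <-> ψ) = !0 = 1
φ <-> φ = 1/3 <-> 1/3 = 1
!φ = !1/3 = 2/3
!φ -> ψ = 2/3 -> 1/3 = 2/3
(φ <-> φ) -> (!φ -> ψ) = 1 -> 2/3 = 2/3
!!(ψ <-> ψ) -> ((φ <-> φ) -> (!φ -> ψ)) = 1 -> 2/3 = 2/3
(φ <-> (χ -> ψ)) -> (!!(ψ <-> ψ) -> ((φ <-> φ) -> (!φ -> ψ))) = 1/3 -> 2/3 = 1
!(!χ -> !(φ <-> (χ -> χ))) <-> ((φ <-> (χ -> ψ)) -> (!!(ψ <-> ψ) -> ((φ <-> φ) -> (!φ -> ψ)))) = 0 <-> 1 = 0
!(!(!χ -> !(φ <-> (χ -> χ))) <-> ((φ <-> (χ -> ψ)) -> (!!(ψ <-> ψ) -> ((φ <-> φ) -> (!φ -> ψ))))) = !0 = 1

1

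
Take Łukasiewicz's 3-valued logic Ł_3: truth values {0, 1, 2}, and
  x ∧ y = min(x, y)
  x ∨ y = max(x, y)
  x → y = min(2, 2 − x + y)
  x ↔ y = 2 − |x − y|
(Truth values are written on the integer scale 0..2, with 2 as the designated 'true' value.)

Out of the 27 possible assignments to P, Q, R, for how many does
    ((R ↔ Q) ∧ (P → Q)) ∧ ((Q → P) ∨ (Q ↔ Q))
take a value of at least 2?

6

value 2: 6 assignments (counts)
value 1: 13 assignments
value 0: 8 assignments
So 6 of the 27 assignments meet the threshold.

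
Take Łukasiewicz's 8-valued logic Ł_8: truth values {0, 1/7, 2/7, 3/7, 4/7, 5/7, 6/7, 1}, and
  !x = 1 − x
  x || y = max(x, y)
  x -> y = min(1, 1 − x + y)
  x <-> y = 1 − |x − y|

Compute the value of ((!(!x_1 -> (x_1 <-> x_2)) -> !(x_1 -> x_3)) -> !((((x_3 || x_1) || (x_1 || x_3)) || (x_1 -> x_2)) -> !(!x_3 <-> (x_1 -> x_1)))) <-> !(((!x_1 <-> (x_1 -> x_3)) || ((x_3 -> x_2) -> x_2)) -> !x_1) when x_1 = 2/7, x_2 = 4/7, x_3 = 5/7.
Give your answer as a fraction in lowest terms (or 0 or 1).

!x_1 = !2/7 = 5/7
x_1 <-> x_2 = 2/7 <-> 4/7 = 5/7
!x_1 -> (x_1 <-> x_2) = 5/7 -> 5/7 = 1
!(!x_1 -> (x_1 <-> x_2)) = !1 = 0
x_1 -> x_3 = 2/7 -> 5/7 = 1
!(x_1 -> x_3) = !1 = 0
!(!x_1 -> (x_1 <-> x_2)) -> !(x_1 -> x_3) = 0 -> 0 = 1
x_3 || x_1 = 5/7 || 2/7 = 5/7
x_1 || x_3 = 2/7 || 5/7 = 5/7
(x_3 || x_1) || (x_1 || x_3) = 5/7 || 5/7 = 5/7
x_1 -> x_2 = 2/7 -> 4/7 = 1
((x_3 || x_1) || (x_1 || x_3)) || (x_1 -> x_2) = 5/7 || 1 = 1
!x_3 = !5/7 = 2/7
x_1 -> x_1 = 2/7 -> 2/7 = 1
!x_3 <-> (x_1 -> x_1) = 2/7 <-> 1 = 2/7
!(!x_3 <-> (x_1 -> x_1)) = !2/7 = 5/7
(((x_3 || x_1) || (x_1 || x_3)) || (x_1 -> x_2)) -> !(!x_3 <-> (x_1 -> x_1)) = 1 -> 5/7 = 5/7
!((((x_3 || x_1) || (x_1 || x_3)) || (x_1 -> x_2)) -> !(!x_3 <-> (x_1 -> x_1))) = !5/7 = 2/7
(!(!x_1 -> (x_1 <-> x_2)) -> !(x_1 -> x_3)) -> !((((x_3 || x_1) || (x_1 || x_3)) || (x_1 -> x_2)) -> !(!x_3 <-> (x_1 -> x_1))) = 1 -> 2/7 = 2/7
!x_1 = !2/7 = 5/7
x_1 -> x_3 = 2/7 -> 5/7 = 1
!x_1 <-> (x_1 -> x_3) = 5/7 <-> 1 = 5/7
x_3 -> x_2 = 5/7 -> 4/7 = 6/7
(x_3 -> x_2) -> x_2 = 6/7 -> 4/7 = 5/7
(!x_1 <-> (x_1 -> x_3)) || ((x_3 -> x_2) -> x_2) = 5/7 || 5/7 = 5/7
!x_1 = !2/7 = 5/7
((!x_1 <-> (x_1 -> x_3)) || ((x_3 -> x_2) -> x_2)) -> !x_1 = 5/7 -> 5/7 = 1
!(((!x_1 <-> (x_1 -> x_3)) || ((x_3 -> x_2) -> x_2)) -> !x_1) = !1 = 0
((!(!x_1 -> (x_1 <-> x_2)) -> !(x_1 -> x_3)) -> !((((x_3 || x_1) || (x_1 || x_3)) || (x_1 -> x_2)) -> !(!x_3 <-> (x_1 -> x_1)))) <-> !(((!x_1 <-> (x_1 -> x_3)) || ((x_3 -> x_2) -> x_2)) -> !x_1) = 2/7 <-> 0 = 5/7

5/7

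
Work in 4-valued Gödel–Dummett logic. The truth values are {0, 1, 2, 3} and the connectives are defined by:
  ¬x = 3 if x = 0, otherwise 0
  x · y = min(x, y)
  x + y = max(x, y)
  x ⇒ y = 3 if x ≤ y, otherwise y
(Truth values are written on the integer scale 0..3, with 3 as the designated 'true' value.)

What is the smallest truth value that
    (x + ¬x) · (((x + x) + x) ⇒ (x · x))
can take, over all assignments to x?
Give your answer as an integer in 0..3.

1

Take x = 1:
¬x = ¬1 = 0
x + ¬x = 1 + 0 = 1
x + x = 1 + 1 = 1
(x + x) + x = 1 + 1 = 1
x · x = 1 · 1 = 1
((x + x) + x) ⇒ (x · x) = 1 ⇒ 1 = 3
(x + ¬x) · (((x + x) + x) ⇒ (x · x)) = 1 · 3 = 1
No assignment yields a value below 1, so this is the minimum.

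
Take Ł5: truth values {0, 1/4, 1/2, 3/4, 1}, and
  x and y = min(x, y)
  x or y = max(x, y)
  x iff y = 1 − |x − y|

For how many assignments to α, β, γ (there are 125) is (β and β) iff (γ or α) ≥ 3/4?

value 1: 25 assignments (counts)
value 3/4: 40 assignments (counts)
value 1/2: 30 assignments
value 1/4: 20 assignments
value 0: 10 assignments
So 65 of the 125 assignments meet the threshold.

65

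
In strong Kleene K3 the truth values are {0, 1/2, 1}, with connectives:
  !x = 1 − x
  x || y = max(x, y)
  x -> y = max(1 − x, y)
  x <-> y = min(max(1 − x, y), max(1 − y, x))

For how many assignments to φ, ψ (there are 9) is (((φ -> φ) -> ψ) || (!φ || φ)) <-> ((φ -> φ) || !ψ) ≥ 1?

6

φ = 0, ψ = 0 ↦ 1  ≥
φ = 0, ψ = 1/2 ↦ 1  ≥
φ = 0, ψ = 1 ↦ 1  ≥
φ = 1/2, ψ = 0 ↦ 1/2  <
φ = 1/2, ψ = 1/2 ↦ 1/2  <
φ = 1/2, ψ = 1 ↦ 1/2  <
φ = 1, ψ = 0 ↦ 1  ≥
φ = 1, ψ = 1/2 ↦ 1  ≥
φ = 1, ψ = 1 ↦ 1  ≥
So 6 of the 9 assignments meet the threshold.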